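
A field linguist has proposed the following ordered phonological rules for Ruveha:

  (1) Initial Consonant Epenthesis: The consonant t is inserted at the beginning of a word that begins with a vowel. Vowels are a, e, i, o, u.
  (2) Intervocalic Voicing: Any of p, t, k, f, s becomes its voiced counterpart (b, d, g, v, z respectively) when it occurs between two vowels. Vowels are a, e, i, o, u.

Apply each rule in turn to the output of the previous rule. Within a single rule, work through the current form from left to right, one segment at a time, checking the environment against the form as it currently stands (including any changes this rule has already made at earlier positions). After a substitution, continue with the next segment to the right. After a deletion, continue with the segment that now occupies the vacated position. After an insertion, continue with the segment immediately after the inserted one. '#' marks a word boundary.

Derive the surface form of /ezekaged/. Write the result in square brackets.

[tezegaged]

(1) Initial Consonant Epenthesis: [ezekaged] → [tezekaged]
(2) Intervocalic Voicing: [tezekaged] → [tezegaged]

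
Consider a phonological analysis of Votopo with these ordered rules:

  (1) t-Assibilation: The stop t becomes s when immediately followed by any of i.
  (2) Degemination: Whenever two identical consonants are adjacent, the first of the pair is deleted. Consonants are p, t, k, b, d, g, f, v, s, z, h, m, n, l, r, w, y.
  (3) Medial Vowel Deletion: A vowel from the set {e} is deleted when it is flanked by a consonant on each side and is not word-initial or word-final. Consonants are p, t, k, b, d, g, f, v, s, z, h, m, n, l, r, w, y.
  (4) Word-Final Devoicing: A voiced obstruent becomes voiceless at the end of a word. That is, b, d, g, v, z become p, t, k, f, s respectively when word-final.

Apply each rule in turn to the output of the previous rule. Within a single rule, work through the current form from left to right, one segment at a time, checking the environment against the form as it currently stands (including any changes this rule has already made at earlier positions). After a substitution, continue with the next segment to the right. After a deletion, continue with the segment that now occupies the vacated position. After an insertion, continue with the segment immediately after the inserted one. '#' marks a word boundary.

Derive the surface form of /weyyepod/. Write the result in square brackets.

[wypot]

(1) t-Assibilation: no change — [weyyepod]
(2) Degemination: [weyyepod] → [weyepod]
(3) Medial Vowel Deletion: [weyepod] → [wypod]
(4) Word-Final Devoicing: [wypod] → [wypot]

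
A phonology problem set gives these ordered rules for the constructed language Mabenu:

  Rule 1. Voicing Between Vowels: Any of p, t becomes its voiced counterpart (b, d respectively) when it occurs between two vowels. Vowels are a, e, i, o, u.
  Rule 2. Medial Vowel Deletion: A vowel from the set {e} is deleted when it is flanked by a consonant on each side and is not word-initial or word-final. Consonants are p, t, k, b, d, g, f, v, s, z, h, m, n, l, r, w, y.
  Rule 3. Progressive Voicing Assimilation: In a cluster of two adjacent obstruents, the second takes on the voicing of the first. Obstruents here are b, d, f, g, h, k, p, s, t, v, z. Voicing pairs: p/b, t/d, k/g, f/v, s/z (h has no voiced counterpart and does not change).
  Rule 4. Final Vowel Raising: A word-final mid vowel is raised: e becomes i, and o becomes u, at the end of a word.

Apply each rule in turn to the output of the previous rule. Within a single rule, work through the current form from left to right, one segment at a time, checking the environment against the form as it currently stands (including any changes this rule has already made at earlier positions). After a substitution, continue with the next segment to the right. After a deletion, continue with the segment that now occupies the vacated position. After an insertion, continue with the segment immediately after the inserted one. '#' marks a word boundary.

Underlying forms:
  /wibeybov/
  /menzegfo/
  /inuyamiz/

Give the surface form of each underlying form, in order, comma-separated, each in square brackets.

[wibybov], [mnzgvu], [inuyamiz]

/wibeybov/:
  Rule 1 Voicing Between Vowels: no change — [wibeybov]
  Rule 2 Medial Vowel Deletion: [wibeybov] → [wibybov]
  Rule 3 Progressive Voicing Assimilation: no change — [wibybov]
  Rule 4 Final Vowel Raising: no change — [wibybov]
/menzegfo/:
  Rule 1 Voicing Between Vowels: no change — [menzegfo]
  Rule 2 Medial Vowel Deletion: [menzegfo] → [mnzgfo]
  Rule 3 Progressive Voicing Assimilation: [mnzgfo] → [mnzgvo]
  Rule 4 Final Vowel Raising: [mnzgvo] → [mnzgvu]
/inuyamiz/:
  Rule 1 Voicing Between Vowels: no change — [inuyamiz]
  Rule 2 Medial Vowel Deletion: no change — [inuyamiz]
  Rule 3 Progressive Voicing Assimilation: no change — [inuyamiz]
  Rule 4 Final Vowel Raising: no change — [inuyamiz]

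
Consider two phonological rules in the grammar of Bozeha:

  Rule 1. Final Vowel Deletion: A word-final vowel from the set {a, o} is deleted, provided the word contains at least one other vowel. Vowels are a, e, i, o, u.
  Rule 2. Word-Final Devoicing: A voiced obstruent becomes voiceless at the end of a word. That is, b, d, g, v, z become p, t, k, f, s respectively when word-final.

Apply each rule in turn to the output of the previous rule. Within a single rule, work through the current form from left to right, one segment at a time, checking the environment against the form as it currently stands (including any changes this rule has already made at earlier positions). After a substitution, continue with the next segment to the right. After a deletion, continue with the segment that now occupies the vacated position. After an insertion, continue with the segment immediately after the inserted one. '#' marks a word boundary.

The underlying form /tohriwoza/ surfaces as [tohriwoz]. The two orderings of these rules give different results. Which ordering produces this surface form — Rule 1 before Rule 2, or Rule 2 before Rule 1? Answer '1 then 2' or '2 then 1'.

Order 1 then 2:
  1 Final Vowel Deletion: [tohriwoza] → [tohriwoz]
  2 Word-Final Devoicing: [tohriwoz] → [tohriwos]
  result: [tohriwos]
Order 2 then 1:
  2 Word-Final Devoicing: no change — [tohriwoza]
  1 Final Vowel Deletion: [tohriwoza] → [tohriwoz]
  result: [tohriwoz]

2 then 1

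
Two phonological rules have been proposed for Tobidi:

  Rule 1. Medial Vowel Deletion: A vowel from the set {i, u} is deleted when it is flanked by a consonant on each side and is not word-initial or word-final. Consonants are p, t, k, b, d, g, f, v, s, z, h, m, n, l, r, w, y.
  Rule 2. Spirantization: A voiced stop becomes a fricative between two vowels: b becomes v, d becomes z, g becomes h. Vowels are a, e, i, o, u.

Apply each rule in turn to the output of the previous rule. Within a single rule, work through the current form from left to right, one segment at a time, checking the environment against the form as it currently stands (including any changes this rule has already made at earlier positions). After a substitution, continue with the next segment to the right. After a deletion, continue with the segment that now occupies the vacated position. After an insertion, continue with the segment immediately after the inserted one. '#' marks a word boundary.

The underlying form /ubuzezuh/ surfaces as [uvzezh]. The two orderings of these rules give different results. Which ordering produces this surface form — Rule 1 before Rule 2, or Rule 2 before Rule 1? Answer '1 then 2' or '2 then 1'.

2 then 1

Order 1 then 2:
  1 Medial Vowel Deletion: [ubuzezuh] → [ubzezh]
  2 Spirantization: no change — [ubzezh]
  result: [ubzezh]
Order 2 then 1:
  2 Spirantization: [ubuzezuh] → [uvuzezuh]
  1 Medial Vowel Deletion: [uvuzezuh] → [uvzezh]
  result: [uvzezh]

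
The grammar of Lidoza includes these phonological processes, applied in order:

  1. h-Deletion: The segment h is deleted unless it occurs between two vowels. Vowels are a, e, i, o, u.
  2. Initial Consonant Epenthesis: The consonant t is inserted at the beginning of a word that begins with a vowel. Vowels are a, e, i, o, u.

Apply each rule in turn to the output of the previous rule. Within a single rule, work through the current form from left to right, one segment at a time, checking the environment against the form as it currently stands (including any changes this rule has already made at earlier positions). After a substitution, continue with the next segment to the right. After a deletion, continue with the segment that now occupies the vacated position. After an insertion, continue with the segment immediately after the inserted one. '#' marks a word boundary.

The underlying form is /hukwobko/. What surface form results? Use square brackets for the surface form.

[tukwobko]

1 h-Deletion: [hukwobko] → [ukwobko]
2 Initial Consonant Epenthesis: [ukwobko] → [tukwobko]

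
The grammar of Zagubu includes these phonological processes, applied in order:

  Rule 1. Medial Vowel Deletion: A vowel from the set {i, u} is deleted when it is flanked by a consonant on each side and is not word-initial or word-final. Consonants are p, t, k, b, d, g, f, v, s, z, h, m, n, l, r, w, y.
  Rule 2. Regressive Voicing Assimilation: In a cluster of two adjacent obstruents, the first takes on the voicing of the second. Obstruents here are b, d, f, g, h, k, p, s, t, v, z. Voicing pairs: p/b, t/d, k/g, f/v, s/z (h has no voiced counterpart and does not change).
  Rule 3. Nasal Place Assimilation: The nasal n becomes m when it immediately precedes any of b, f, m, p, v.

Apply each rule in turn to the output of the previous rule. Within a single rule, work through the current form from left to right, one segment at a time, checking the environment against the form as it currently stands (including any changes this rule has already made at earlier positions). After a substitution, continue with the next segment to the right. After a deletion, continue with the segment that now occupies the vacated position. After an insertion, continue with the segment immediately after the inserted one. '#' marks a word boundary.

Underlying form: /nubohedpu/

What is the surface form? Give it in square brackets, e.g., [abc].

Rule 1 Medial Vowel Deletion: [nubohedpu] → [nbohedpu]
Rule 2 Regressive Voicing Assimilation: [nbohedpu] → [nbohetpu]
Rule 3 Nasal Place Assimilation: [nbohetpu] → [mbohetpu]

[mbohetpu]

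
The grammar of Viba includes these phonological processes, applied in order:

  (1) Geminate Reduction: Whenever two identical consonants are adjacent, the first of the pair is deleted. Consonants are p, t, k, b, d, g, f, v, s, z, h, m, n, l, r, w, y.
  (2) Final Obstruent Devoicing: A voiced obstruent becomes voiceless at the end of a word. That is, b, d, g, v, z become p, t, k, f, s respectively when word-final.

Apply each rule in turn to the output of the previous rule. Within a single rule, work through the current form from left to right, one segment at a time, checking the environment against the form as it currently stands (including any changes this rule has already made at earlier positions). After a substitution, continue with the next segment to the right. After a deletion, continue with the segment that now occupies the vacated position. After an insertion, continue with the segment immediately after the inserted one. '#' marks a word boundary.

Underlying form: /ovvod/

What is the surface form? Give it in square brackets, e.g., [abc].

[ovot]

(1) Geminate Reduction: [ovvod] → [ovod]
(2) Final Obstruent Devoicing: [ovod] → [ovot]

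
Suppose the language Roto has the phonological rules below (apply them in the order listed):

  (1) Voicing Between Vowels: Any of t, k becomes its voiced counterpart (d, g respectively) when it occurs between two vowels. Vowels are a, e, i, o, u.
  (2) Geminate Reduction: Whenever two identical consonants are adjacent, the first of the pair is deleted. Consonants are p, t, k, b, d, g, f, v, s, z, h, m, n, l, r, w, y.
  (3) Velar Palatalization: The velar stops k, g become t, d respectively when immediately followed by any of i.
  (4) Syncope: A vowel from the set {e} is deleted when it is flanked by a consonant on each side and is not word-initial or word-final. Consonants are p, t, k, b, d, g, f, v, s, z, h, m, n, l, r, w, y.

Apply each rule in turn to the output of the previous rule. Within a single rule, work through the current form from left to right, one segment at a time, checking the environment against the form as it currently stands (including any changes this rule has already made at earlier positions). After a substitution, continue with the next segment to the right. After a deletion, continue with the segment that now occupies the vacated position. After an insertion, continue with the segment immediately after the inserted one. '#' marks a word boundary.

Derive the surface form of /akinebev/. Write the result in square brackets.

(1) Voicing Between Vowels: [akinebev] → [aginebev]
(2) Geminate Reduction: no change — [aginebev]
(3) Velar Palatalization: [aginebev] → [adinebev]
(4) Syncope: [adinebev] → [adinbv]

[adinbv]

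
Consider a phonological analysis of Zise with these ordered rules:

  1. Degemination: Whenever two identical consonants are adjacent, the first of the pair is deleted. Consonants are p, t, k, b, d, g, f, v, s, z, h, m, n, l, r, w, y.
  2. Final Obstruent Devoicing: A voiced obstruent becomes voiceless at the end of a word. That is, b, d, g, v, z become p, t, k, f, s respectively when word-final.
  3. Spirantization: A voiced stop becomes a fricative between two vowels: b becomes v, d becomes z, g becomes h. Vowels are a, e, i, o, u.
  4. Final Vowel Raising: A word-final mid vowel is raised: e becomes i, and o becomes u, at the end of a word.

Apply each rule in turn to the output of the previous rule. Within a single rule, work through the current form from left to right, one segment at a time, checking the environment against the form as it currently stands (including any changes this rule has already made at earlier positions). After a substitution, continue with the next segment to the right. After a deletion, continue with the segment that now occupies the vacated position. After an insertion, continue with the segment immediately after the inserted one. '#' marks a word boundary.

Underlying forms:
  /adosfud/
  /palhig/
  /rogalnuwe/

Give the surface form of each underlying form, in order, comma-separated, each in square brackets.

[azosfut], [palhik], [rohalnuwi]

/adosfud/:
  1 Degemination: no change — [adosfud]
  2 Final Obstruent Devoicing: [adosfud] → [adosfut]
  3 Spirantization: [adosfut] → [azosfut]
  4 Final Vowel Raising: no change — [azosfut]
/palhig/:
  1 Degemination: no change — [palhig]
  2 Final Obstruent Devoicing: [palhig] → [palhik]
  3 Spirantization: no change — [palhik]
  4 Final Vowel Raising: no change — [palhik]
/rogalnuwe/:
  1 Degemination: no change — [rogalnuwe]
  2 Final Obstruent Devoicing: no change — [rogalnuwe]
  3 Spirantization: [rogalnuwe] → [rohalnuwe]
  4 Final Vowel Raising: [rohalnuwe] → [rohalnuwi]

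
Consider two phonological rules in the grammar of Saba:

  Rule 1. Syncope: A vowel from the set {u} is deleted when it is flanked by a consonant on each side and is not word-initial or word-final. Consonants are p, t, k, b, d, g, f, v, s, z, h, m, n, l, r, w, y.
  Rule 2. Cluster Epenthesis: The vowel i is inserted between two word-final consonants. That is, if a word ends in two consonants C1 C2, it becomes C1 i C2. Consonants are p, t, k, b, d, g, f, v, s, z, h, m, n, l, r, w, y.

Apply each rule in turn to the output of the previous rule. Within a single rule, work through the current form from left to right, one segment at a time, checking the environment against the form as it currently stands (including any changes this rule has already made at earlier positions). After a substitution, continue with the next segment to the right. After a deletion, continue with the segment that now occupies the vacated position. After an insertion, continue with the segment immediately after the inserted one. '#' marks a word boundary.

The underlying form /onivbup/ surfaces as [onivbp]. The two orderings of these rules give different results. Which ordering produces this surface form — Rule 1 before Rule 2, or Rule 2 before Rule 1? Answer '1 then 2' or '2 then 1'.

2 then 1

Order 1 then 2:
  1 Syncope: [onivbup] → [onivbp]
  2 Cluster Epenthesis: [onivbp] → [onivbip]
  result: [onivbip]
Order 2 then 1:
  2 Cluster Epenthesis: no change — [onivbup]
  1 Syncope: [onivbup] → [onivbp]
  result: [onivbp]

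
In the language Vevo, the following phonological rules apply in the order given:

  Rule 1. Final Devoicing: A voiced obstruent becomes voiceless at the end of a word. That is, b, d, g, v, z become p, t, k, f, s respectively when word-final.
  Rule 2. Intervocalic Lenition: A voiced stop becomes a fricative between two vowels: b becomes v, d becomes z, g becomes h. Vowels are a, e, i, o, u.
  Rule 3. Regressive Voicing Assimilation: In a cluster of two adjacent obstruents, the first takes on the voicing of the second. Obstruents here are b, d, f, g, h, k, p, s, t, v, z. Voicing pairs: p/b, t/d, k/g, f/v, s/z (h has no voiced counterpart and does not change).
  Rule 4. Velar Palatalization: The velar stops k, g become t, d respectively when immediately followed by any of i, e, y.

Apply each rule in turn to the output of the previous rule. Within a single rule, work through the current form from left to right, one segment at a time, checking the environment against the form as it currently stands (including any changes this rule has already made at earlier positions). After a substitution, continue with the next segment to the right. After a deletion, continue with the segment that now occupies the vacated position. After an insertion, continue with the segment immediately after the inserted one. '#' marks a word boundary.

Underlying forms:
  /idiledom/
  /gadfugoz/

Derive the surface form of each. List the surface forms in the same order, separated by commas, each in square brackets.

[izilezom], [gatfuhos]

/idiledom/:
  Rule 1 Final Devoicing: no change — [idiledom]
  Rule 2 Intervocalic Lenition: [idiledom] → [izilezom]
  Rule 3 Regressive Voicing Assimilation: no change — [izilezom]
  Rule 4 Velar Palatalization: no change — [izilezom]
/gadfugoz/:
  Rule 1 Final Devoicing: [gadfugoz] → [gadfugos]
  Rule 2 Intervocalic Lenition: [gadfugos] → [gadfuhos]
  Rule 3 Regressive Voicing Assimilation: [gadfuhos] → [gatfuhos]
  Rule 4 Velar Palatalization: no change — [gatfuhos]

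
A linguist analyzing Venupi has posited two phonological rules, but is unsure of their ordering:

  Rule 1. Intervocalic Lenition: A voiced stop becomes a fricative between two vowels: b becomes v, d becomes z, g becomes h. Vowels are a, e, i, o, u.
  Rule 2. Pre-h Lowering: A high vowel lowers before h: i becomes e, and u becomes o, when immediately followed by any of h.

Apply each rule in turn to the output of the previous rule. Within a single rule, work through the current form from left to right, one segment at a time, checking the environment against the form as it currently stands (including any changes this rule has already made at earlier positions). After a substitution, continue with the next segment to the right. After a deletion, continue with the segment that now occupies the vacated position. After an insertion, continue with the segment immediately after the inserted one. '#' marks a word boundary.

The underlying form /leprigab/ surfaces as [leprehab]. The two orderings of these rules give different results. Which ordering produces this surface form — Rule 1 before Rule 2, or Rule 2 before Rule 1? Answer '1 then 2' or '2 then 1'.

Order 1 then 2:
  1 Intervocalic Lenition: [leprigab] → [leprihab]
  2 Pre-h Lowering: [leprihab] → [leprehab]
  result: [leprehab]
Order 2 then 1:
  2 Pre-h Lowering: no change — [leprigab]
  1 Intervocalic Lenition: [leprigab] → [leprihab]
  result: [leprihab]

1 then 2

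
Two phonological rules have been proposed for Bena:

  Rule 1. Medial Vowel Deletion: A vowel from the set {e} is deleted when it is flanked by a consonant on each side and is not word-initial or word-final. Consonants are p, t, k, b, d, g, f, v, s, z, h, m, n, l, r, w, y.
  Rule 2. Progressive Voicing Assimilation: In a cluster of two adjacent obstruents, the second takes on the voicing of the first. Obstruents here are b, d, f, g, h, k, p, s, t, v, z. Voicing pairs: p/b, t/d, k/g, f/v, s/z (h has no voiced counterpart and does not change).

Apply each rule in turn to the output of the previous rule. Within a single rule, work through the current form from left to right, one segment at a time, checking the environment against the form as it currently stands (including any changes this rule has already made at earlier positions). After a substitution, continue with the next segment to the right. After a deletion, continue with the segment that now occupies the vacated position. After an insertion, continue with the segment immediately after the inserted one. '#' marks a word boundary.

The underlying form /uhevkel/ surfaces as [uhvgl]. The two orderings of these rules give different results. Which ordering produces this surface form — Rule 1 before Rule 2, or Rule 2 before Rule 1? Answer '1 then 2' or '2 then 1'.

Order 1 then 2:
  1 Medial Vowel Deletion: [uhevkel] → [uhvkl]
  2 Progressive Voicing Assimilation: [uhvkl] → [uhfkl]
  result: [uhfkl]
Order 2 then 1:
  2 Progressive Voicing Assimilation: [uhevkel] → [uhevgel]
  1 Medial Vowel Deletion: [uhevgel] → [uhvgl]
  result: [uhvgl]

2 then 1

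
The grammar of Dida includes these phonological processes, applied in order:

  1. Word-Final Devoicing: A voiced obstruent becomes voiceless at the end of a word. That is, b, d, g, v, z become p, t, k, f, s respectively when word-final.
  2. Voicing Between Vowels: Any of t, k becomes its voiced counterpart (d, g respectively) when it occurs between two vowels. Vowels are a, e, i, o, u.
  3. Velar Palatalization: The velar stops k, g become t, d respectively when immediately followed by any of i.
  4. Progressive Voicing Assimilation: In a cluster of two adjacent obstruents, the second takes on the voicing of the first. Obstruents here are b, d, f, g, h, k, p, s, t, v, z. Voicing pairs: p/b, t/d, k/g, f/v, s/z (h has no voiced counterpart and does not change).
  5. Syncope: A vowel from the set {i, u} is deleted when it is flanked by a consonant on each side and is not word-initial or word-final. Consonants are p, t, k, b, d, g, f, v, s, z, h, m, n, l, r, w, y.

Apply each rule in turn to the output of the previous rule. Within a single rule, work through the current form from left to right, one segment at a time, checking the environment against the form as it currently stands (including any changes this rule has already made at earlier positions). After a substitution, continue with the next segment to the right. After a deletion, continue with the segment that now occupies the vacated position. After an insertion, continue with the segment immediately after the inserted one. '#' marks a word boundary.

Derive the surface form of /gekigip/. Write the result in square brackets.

1 Word-Final Devoicing: no change — [gekigip]
2 Voicing Between Vowels: [gekigip] → [gegigip]
3 Velar Palatalization: [gegigip] → [gedidip]
4 Progressive Voicing Assimilation: no change — [gedidip]
5 Syncope: [gedidip] → [geddp]

[geddp]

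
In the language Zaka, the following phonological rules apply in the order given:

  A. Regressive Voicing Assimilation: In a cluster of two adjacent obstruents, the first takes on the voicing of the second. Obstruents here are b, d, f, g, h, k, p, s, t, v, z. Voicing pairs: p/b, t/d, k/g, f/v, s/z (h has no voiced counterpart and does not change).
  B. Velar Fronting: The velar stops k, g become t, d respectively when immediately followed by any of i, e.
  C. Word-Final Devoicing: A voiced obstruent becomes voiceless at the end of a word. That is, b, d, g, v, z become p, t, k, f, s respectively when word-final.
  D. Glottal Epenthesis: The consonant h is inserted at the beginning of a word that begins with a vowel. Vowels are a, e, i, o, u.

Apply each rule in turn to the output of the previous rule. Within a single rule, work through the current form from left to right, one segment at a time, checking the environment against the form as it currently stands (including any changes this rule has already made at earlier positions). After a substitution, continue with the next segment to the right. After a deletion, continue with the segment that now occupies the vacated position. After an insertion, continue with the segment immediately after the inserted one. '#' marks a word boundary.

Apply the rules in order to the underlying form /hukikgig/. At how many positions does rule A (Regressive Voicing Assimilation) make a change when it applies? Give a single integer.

A Regressive Voicing Assimilation: [hukikgig] → [hukiggig]
B Velar Fronting: [hukiggig] → [hutigdig]
C Word-Final Devoicing: [hutigdig] → [hutigdik]
D Glottal Epenthesis: no change — [hutigdik]
Rule A changed 1 position(s).

1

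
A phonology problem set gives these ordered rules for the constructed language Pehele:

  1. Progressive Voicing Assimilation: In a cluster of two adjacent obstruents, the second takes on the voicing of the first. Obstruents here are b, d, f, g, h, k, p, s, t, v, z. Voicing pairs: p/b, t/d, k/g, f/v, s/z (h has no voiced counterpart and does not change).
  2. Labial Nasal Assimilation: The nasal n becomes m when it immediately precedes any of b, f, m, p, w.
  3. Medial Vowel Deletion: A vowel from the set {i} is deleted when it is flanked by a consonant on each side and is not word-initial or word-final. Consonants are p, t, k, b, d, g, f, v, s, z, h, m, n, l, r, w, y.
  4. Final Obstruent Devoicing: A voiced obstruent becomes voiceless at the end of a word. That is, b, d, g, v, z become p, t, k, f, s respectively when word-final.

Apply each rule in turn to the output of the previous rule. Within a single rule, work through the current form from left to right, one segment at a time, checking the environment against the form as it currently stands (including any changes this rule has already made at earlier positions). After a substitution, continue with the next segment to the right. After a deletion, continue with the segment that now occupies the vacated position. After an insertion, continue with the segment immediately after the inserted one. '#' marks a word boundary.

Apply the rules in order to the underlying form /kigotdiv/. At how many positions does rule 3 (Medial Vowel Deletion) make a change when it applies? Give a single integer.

2

1 Progressive Voicing Assimilation: [kigotdiv] → [kigottiv]
2 Labial Nasal Assimilation: no change — [kigottiv]
3 Medial Vowel Deletion: [kigottiv] → [kgottv]
4 Final Obstruent Devoicing: [kgottv] → [kgottf]
Rule 3 changed 2 position(s).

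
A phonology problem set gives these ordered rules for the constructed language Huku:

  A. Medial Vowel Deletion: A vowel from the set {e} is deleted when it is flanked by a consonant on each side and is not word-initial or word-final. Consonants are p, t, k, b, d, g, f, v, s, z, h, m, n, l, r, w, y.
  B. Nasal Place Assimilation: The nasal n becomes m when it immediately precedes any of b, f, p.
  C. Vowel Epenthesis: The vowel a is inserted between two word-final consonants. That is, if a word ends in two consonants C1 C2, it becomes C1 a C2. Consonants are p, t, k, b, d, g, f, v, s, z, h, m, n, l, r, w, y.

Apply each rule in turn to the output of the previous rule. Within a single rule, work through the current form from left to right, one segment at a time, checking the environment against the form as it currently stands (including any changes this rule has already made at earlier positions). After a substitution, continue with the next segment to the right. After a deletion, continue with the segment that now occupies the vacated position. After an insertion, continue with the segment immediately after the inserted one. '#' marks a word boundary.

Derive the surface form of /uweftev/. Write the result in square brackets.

A Medial Vowel Deletion: [uweftev] → [uwftv]
B Nasal Place Assimilation: no change — [uwftv]
C Vowel Epenthesis: [uwftv] → [uwftav]

[uwftav]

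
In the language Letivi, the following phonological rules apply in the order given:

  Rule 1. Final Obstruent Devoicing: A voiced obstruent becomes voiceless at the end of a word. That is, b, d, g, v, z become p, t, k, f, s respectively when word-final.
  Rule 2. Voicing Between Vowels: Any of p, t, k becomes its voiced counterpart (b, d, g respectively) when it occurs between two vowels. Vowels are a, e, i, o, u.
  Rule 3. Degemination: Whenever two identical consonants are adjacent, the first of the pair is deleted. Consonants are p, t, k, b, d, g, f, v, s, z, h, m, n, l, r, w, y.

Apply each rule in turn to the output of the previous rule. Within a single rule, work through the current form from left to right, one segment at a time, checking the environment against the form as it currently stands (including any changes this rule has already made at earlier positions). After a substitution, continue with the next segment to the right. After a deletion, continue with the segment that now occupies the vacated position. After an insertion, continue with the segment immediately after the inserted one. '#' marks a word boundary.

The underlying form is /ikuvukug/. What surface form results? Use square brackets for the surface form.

Rule 1 Final Obstruent Devoicing: [ikuvukug] → [ikuvukuk]
Rule 2 Voicing Between Vowels: [ikuvukuk] → [iguvuguk]
Rule 3 Degemination: no change — [iguvuguk]

[iguvuguk]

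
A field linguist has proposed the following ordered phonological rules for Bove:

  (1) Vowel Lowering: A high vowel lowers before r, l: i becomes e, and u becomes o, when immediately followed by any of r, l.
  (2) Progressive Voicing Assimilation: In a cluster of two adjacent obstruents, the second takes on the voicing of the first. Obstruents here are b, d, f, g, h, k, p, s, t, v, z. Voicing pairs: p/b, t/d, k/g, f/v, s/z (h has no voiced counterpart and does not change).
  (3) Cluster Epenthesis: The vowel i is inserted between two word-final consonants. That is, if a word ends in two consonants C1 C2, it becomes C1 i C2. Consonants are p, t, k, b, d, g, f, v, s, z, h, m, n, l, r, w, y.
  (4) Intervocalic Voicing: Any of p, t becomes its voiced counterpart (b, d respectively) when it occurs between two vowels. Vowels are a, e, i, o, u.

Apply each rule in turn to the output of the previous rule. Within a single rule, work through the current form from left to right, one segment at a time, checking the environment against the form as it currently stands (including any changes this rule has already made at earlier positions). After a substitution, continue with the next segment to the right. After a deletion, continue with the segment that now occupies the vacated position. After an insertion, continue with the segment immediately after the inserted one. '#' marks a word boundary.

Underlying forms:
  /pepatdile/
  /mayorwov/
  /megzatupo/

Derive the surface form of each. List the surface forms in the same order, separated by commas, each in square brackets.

[pebattele], [mayorwov], [megzadubo]

/pepatdile/:
  (1) Vowel Lowering: [pepatdile] → [pepatdele]
  (2) Progressive Voicing Assimilation: [pepatdele] → [pepattele]
  (3) Cluster Epenthesis: no change — [pepattele]
  (4) Intervocalic Voicing: [pepattele] → [pebattele]
/mayorwov/:
  (1) Vowel Lowering: no change — [mayorwov]
  (2) Progressive Voicing Assimilation: no change — [mayorwov]
  (3) Cluster Epenthesis: no change — [mayorwov]
  (4) Intervocalic Voicing: no change — [mayorwov]
/megzatupo/:
  (1) Vowel Lowering: no change — [megzatupo]
  (2) Progressive Voicing Assimilation: no change — [megzatupo]
  (3) Cluster Epenthesis: no change — [megzatupo]
  (4) Intervocalic Voicing: [megzatupo] → [megzadubo]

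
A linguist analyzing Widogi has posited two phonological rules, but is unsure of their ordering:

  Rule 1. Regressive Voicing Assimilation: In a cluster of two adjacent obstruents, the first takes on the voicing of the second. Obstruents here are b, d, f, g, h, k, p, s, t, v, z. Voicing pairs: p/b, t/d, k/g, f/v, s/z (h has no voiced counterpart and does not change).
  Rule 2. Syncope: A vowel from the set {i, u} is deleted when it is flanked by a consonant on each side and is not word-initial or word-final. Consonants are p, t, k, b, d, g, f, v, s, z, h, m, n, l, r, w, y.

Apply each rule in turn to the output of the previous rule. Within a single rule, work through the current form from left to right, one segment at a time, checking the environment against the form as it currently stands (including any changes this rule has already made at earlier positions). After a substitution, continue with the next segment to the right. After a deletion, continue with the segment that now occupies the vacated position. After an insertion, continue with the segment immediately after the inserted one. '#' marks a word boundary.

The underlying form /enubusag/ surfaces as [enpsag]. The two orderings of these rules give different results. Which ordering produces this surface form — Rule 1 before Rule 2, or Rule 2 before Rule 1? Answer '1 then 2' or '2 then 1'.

2 then 1

Order 1 then 2:
  1 Regressive Voicing Assimilation: no change — [enubusag]
  2 Syncope: [enubusag] → [enbsag]
  result: [enbsag]
Order 2 then 1:
  2 Syncope: [enubusag] → [enbsag]
  1 Regressive Voicing Assimilation: [enbsag] → [enpsag]
  result: [enpsag]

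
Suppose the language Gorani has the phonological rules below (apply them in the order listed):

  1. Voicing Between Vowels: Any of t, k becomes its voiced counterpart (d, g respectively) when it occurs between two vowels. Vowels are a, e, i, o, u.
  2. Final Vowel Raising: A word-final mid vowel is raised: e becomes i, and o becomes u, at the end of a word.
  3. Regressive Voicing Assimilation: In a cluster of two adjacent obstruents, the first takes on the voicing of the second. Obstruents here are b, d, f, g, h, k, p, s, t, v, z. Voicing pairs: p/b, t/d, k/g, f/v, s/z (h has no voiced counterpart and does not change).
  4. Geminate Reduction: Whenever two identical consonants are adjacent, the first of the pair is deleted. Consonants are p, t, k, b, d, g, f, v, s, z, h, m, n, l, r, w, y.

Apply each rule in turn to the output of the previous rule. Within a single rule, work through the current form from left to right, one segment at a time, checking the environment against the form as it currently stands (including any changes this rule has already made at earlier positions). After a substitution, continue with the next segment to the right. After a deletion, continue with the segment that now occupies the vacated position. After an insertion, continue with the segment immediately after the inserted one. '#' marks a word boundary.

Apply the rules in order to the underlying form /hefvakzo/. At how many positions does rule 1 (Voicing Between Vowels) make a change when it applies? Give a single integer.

0

1 Voicing Between Vowels: no change — [hefvakzo]
2 Final Vowel Raising: [hefvakzo] → [hefvakzu]
3 Regressive Voicing Assimilation: [hefvakzu] → [hevvagzu]
4 Geminate Reduction: [hevvagzu] → [hevagzu]
Rule 1 changed 0 position(s).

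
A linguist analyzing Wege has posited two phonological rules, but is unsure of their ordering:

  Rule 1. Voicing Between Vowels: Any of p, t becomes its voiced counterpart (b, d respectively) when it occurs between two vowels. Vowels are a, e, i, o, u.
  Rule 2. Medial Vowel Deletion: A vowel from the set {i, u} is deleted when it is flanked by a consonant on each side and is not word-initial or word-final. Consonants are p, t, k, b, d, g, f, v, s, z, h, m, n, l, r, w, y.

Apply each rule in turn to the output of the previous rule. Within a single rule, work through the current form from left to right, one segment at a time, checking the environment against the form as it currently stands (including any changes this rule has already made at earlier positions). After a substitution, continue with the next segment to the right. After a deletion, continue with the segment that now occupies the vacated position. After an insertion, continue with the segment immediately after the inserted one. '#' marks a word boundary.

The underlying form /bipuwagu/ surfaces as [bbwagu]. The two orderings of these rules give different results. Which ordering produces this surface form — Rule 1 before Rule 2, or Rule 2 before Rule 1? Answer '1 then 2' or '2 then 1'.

1 then 2

Order 1 then 2:
  1 Voicing Between Vowels: [bipuwagu] → [bibuwagu]
  2 Medial Vowel Deletion: [bibuwagu] → [bbwagu]
  result: [bbwagu]
Order 2 then 1:
  2 Medial Vowel Deletion: [bipuwagu] → [bpwagu]
  1 Voicing Between Vowels: no change — [bpwagu]
  result: [bpwagu]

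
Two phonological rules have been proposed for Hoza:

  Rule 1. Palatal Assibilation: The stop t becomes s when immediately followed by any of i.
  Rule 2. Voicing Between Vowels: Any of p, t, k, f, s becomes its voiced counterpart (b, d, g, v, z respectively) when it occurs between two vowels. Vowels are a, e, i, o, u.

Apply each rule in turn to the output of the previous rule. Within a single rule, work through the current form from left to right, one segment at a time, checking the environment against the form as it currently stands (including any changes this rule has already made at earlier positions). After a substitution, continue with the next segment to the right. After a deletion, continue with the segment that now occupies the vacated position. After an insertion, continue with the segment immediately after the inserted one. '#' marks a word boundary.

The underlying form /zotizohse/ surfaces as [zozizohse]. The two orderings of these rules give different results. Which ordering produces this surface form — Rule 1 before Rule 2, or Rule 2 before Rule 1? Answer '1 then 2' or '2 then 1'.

1 then 2

Order 1 then 2:
  1 Palatal Assibilation: [zotizohse] → [zosizohse]
  2 Voicing Between Vowels: [zosizohse] → [zozizohse]
  result: [zozizohse]
Order 2 then 1:
  2 Voicing Between Vowels: [zotizohse] → [zodizohse]
  1 Palatal Assibilation: no change — [zodizohse]
  result: [zodizohse]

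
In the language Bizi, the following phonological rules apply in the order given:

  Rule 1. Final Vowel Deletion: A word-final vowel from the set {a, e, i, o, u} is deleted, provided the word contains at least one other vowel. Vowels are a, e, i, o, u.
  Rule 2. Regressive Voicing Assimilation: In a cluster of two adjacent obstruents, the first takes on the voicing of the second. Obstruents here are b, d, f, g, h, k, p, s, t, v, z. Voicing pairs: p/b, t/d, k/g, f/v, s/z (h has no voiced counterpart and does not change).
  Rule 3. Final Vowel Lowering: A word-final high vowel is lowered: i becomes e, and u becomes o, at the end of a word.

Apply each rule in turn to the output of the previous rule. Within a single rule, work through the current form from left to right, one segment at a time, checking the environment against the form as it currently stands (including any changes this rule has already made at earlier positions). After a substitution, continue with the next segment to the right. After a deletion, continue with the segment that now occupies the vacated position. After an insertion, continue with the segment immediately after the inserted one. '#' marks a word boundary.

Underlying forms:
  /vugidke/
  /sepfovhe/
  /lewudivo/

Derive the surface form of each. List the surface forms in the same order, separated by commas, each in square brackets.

[vugitk], [sepfofh], [lewudiv]

/vugidke/:
  Rule 1 Final Vowel Deletion: [vugidke] → [vugidk]
  Rule 2 Regressive Voicing Assimilation: [vugidk] → [vugitk]
  Rule 3 Final Vowel Lowering: no change — [vugitk]
/sepfovhe/:
  Rule 1 Final Vowel Deletion: [sepfovhe] → [sepfovh]
  Rule 2 Regressive Voicing Assimilation: [sepfovh] → [sepfofh]
  Rule 3 Final Vowel Lowering: no change — [sepfofh]
/lewudivo/:
  Rule 1 Final Vowel Deletion: [lewudivo] → [lewudiv]
  Rule 2 Regressive Voicing Assimilation: no change — [lewudiv]
  Rule 3 Final Vowel Lowering: no change — [lewudiv]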